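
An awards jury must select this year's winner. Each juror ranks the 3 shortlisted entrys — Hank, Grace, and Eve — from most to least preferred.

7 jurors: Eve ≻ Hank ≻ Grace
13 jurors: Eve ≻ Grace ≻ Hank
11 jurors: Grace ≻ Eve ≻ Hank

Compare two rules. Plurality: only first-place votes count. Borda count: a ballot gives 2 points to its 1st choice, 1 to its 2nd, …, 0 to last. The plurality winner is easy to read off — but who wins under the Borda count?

Plurality first-place counts: Hank 0, Grace 11, Eve 20 → Eve.
Borda totals: Hank 7, Grace 35, Eve 51 → Eve.

Eve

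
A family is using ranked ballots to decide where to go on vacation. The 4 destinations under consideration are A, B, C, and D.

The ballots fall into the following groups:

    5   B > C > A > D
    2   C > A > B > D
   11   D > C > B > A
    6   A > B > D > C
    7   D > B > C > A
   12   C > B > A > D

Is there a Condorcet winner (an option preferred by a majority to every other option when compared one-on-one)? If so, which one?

There is no Condorcet winner

Head-to-head results (43 voters total):
A vs B: B wins 35–8.
A vs C: C wins 37–6.
A vs D: A wins 25–18.
B vs C: C wins 25–18.
B vs D: B wins 25–18.
C vs D: D wins 24–19.
No candidate beats all others: A beats D beats C beats A, a majority cycle.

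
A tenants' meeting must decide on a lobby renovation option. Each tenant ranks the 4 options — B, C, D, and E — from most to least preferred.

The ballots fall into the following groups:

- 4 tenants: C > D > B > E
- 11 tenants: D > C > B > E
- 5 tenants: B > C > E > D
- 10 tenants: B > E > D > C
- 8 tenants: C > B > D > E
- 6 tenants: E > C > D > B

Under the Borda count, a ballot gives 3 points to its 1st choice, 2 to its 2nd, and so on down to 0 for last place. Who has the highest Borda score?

Borda scores:
  B: 4·1 + 11·1 + 5·3 + 10·3 + 8·2 + 6·0 = 76
  C: 4·3 + 11·2 + 5·2 + 10·0 + 8·3 + 6·2 = 80
  D: 4·2 + 11·3 + 5·0 + 10·1 + 8·1 + 6·1 = 65
  E: 4·0 + 11·0 + 5·1 + 10·2 + 8·0 + 6·3 = 43
C has the highest total.

C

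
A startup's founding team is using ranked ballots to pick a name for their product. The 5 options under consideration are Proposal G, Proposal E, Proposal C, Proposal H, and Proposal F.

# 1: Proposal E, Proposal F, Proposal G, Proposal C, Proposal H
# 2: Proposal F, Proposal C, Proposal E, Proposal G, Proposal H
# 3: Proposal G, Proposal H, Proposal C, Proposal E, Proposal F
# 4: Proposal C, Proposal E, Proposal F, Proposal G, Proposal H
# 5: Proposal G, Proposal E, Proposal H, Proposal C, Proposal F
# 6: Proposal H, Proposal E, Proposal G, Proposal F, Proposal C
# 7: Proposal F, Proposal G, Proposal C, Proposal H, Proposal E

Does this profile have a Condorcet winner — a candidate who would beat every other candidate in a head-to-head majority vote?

No

Head-to-head results (7 voters total):
Proposal G vs Proposal E: Proposal E wins 4–3.
Proposal G vs Proposal C: Proposal G wins 5–2.
Proposal G vs Proposal H: Proposal G wins 6–1.
Proposal G vs Proposal F: Proposal F wins 4–3.
Proposal E vs Proposal C: Proposal C wins 4–3.
Proposal E vs Proposal H: Proposal E wins 4–3.
Proposal E vs Proposal F: Proposal E wins 5–2.
Proposal C vs Proposal H: Proposal C wins 4–3.
Proposal C vs Proposal F: Proposal F wins 4–3.
Proposal H vs Proposal F: Proposal F wins 4–3.
No candidate beats all others: Proposal G beats Proposal C beats Proposal E beats Proposal G, a majority cycle.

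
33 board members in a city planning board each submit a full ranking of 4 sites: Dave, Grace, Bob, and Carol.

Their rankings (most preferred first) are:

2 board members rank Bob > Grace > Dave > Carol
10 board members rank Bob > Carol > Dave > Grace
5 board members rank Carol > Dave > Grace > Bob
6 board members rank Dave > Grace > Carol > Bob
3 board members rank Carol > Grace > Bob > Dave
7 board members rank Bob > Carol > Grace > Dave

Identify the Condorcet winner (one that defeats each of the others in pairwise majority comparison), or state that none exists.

Head-to-head results (33 voters total):
Dave vs Grace: Dave wins 21–12.
Dave vs Bob: Bob wins 22–11.
Dave vs Carol: Carol wins 25–8.
Grace vs Bob: Bob wins 19–14.
Grace vs Carol: Carol wins 25–8.
Bob vs Carol: Bob wins 19–14.
Bob beats each rival — Dave (22–11), Grace (19–14), Carol (19–14) — so Bob is the Condorcet winner.

Bob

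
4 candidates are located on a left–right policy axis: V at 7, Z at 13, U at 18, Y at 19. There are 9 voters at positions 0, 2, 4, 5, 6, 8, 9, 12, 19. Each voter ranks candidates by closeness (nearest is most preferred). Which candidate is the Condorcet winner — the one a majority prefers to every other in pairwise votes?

With single-peaked preferences on a line, the Condorcet winner is the candidate closest to the median voter.
The median voter (position 6) is closest to V at 7.
Check: V vs Y — voters closer to V: 8 of 9.

V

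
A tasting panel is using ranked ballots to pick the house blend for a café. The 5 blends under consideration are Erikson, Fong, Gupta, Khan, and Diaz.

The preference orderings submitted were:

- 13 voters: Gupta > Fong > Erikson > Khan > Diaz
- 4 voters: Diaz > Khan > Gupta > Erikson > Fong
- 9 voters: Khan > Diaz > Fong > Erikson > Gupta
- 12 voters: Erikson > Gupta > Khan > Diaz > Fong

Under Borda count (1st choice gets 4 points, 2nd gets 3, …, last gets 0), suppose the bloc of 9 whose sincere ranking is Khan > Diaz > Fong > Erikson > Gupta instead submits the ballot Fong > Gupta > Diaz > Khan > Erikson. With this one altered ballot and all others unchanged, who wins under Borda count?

Borda totals with the altered ballot: Erikson 78, Fong 75, Gupta 123, Khan 58, Diaz 46.
The winner is unchanged: still Gupta.

Gupta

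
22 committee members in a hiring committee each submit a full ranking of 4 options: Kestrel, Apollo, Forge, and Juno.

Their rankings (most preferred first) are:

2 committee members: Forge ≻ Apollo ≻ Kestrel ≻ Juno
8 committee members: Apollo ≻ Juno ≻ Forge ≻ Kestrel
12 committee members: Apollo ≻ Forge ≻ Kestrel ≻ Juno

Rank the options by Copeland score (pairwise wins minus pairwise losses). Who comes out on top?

Apollo

Pairwise results:
  Kestrel vs Apollo: Apollo wins 22–0.
  Kestrel vs Forge: Forge wins 22–0.
  Kestrel vs Juno: Kestrel wins 14–8.
  Apollo vs Forge: Apollo wins 20–2.
  Apollo vs Juno: Apollo wins 22–0.
  Forge vs Juno: Forge wins 14–8.
Copeland scores (wins − losses):
  Kestrel: 1 − 2 = -1
  Apollo: 3 − 0 = 3
  Forge: 2 − 1 = 1
  Juno: 0 − 3 = -3
Apollo has the best Copeland score.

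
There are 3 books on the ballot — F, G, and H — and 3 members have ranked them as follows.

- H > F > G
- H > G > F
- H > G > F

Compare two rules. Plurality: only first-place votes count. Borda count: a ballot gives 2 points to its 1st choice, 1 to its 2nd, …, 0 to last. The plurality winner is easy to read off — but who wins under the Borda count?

H

Plurality first-place counts: F 0, G 0, H 3 → H.
Borda totals: F 1, G 2, H 6 → H.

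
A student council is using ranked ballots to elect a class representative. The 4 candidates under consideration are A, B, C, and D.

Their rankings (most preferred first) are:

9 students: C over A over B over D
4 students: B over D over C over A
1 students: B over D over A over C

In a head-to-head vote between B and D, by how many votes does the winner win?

14

Ballots ranking B above D: 9+4+1 = 14.
Ballots ranking D above B: 0.
B wins 14–0, a margin of 14.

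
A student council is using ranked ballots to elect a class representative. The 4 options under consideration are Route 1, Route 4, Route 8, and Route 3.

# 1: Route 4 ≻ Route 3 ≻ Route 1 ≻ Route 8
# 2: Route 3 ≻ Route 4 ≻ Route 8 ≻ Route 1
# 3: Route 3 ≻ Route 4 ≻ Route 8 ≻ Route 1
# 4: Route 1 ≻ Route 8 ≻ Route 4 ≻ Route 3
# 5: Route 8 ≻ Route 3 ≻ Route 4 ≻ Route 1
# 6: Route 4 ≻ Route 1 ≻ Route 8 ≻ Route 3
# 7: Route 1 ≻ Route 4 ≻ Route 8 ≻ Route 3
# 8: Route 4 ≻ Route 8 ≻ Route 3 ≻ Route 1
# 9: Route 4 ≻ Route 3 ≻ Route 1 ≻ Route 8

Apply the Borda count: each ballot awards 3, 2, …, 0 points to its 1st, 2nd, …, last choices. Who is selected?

Route 4

Borda scores:
  Route 1: 1 + 0 + 0 + 3 + 0 + 2 + 3 + 0 + 1 = 10
  Route 4: 3 + 2 + 2 + 1 + 1 + 3 + 2 + 3 + 3 = 20
  Route 8: 0 + 1 + 1 + 2 + 3 + 1 + 1 + 2 + 0 = 11
  Route 3: 2 + 3 + 3 + 0 + 2 + 0 + 0 + 1 + 2 = 13
Route 4 has the highest total.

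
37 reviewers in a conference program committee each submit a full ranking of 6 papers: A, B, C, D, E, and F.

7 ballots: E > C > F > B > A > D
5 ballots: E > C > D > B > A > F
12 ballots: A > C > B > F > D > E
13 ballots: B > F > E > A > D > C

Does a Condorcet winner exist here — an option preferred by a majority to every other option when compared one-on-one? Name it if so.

No Condorcet winner

Head-to-head results (37 voters total):
A vs B: B wins 25–12.
A vs C: A wins 25–12.
A vs D: A wins 32–5.
A vs E: E wins 25–12.
A vs F: F wins 20–17.
B vs C: C wins 24–13.
B vs D: B wins 32–5.
B vs E: B wins 25–12.
B vs F: B wins 30–7.
C vs D: C wins 24–13.
C vs E: E wins 25–12.
C vs F: C wins 24–13.
D vs E: E wins 25–12.
D vs F: F wins 32–5.
E vs F: F wins 25–12.
No candidate beats all others: A beats C beats B beats A, a majority cycle.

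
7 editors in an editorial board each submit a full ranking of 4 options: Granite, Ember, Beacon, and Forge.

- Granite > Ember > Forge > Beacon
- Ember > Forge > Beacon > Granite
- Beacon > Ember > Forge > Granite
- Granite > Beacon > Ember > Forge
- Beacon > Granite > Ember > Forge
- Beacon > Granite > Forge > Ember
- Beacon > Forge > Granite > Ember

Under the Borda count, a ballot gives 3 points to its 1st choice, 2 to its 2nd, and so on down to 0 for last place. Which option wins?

Beacon

Borda scores:
  Granite: 3 + 0 + 0 + 3 + 2 + 2 + 1 = 11
  Ember: 2 + 3 + 2 + 1 + 1 + 0 + 0 = 9
  Beacon: 0 + 1 + 3 + 2 + 3 + 3 + 3 = 15
  Forge: 1 + 2 + 1 + 0 + 0 + 1 + 2 = 7
Beacon has the highest total.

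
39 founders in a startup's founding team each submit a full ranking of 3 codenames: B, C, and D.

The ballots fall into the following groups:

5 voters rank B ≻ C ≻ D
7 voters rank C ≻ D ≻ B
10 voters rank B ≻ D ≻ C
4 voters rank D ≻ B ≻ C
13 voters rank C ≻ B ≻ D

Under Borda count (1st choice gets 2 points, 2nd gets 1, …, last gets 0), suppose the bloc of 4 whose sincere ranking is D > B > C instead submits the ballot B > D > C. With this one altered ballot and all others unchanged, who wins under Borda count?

Borda totals with the altered ballot: B 51, C 45, D 21.
The winner is unchanged: still B.

B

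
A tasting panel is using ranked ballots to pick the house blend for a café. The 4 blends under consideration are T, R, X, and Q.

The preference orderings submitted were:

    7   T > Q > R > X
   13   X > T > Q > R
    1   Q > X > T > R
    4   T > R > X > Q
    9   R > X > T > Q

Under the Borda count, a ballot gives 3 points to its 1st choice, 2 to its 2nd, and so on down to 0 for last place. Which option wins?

Borda scores:
  T: 7·3 + 13·2 + 1 + 4·3 + 9·1 = 69
  R: 7·1 + 13·0 + 0 + 4·2 + 9·3 = 42
  X: 7·0 + 13·3 + 2 + 4·1 + 9·2 = 63
  Q: 7·2 + 13·1 + 3 + 4·0 + 9·0 = 30
T has the highest total.

T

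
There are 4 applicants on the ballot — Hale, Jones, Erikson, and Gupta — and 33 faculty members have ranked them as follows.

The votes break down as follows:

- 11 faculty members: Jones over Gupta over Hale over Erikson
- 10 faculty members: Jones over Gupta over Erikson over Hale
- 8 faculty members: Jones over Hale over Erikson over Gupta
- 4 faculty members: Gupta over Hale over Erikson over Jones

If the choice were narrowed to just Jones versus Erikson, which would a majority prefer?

Jones

Ballots ranking Jones above Erikson: 11+10+8 = 29.
Ballots ranking Erikson above Jones: 4.
Jones wins the head-to-head, 29–4.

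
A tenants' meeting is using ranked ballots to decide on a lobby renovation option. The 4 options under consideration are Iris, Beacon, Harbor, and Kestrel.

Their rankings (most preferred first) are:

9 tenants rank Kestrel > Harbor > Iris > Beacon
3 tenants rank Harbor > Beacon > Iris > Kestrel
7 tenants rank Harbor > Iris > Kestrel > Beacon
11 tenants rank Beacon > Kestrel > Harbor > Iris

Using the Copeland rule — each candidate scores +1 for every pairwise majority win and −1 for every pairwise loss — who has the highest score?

Pairwise results:
  Iris vs Beacon: Iris wins 16–14.
  Iris vs Harbor: Harbor wins 30–0.
  Iris vs Kestrel: Kestrel wins 20–10.
  Beacon vs Harbor: Harbor wins 19–11.
  Beacon vs Kestrel: Kestrel wins 16–14.
  Harbor vs Kestrel: Kestrel wins 20–10.
Copeland scores (wins − losses):
  Iris: 1 − 2 = -1
  Beacon: 0 − 3 = -3
  Harbor: 2 − 1 = 1
  Kestrel: 3 − 0 = 3
Kestrel has the best Copeland score.

Kestrel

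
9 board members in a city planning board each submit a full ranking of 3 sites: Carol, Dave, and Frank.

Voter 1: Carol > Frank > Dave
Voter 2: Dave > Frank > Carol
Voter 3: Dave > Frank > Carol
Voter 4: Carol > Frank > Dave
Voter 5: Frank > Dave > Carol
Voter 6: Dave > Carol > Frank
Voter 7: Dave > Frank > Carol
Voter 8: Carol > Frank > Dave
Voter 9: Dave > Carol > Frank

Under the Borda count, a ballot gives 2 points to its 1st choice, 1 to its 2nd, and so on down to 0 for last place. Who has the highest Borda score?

Borda scores:
  Carol: 2 + 0 + 0 + 2 + 0 + 1 + 0 + 2 + 1 = 8
  Dave: 0 + 2 + 2 + 0 + 1 + 2 + 2 + 0 + 2 = 11
  Frank: 1 + 1 + 1 + 1 + 2 + 0 + 1 + 1 + 0 = 8
Dave has the highest total.

Dave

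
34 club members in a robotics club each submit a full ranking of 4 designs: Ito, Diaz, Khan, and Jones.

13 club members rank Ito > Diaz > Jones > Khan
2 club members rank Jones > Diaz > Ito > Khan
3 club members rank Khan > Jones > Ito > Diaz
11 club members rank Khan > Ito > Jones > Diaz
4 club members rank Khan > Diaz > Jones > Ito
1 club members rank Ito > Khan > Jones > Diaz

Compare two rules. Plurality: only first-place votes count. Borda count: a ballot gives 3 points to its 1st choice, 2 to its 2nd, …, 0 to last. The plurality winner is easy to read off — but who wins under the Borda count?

Plurality first-place counts: Ito 14, Diaz 0, Khan 18, Jones 2 → Khan.
Borda totals: Ito 69, Diaz 38, Khan 56, Jones 41 → Ito.

Ito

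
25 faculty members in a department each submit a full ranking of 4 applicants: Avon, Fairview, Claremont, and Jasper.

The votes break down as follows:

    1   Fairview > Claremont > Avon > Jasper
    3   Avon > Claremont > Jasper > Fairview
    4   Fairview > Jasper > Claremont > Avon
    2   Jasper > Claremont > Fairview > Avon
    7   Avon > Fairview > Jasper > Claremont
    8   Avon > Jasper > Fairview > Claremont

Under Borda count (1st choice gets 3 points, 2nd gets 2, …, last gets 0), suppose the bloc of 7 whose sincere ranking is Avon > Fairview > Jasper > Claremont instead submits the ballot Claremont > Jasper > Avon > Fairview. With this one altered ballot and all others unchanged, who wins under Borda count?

Borda totals with the altered ballot: Avon 41, Fairview 25, Claremont 37, Jasper 47.
The switch changes the winner from Avon to Jasper.

Jasper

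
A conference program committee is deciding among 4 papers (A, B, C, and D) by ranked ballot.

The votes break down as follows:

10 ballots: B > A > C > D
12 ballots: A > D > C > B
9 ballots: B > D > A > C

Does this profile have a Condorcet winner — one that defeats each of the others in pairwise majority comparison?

Yes

Head-to-head results (31 voters total):
A vs B: B wins 19–12.
A vs C: A wins 31–0.
A vs D: A wins 22–9.
B vs C: B wins 19–12.
B vs D: B wins 19–12.
C vs D: D wins 21–10.
B beats each rival — A (19–12), C (19–12), D (19–12) — so B is the Condorcet winner.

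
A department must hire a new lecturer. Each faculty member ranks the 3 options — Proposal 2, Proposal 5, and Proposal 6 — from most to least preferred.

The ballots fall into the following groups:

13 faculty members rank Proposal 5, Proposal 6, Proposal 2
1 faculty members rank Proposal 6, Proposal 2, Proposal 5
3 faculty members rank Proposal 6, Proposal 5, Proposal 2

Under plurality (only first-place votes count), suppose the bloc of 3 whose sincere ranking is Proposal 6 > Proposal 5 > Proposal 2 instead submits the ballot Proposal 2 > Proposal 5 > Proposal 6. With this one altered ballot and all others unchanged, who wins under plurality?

Proposal 5

First-place totals with the altered ballot: Proposal 2 3, Proposal 5 13, Proposal 6 1.
The winner is unchanged: still Proposal 5.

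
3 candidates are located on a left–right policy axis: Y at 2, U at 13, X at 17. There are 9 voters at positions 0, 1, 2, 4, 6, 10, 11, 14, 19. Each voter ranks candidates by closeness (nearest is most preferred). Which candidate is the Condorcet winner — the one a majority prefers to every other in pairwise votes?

With single-peaked preferences on a line, the Condorcet winner is the candidate closest to the median voter.
The median voter (position 6) is closest to Y at 2.
Check: Y vs X — voters closer to Y: 5 of 9.

Y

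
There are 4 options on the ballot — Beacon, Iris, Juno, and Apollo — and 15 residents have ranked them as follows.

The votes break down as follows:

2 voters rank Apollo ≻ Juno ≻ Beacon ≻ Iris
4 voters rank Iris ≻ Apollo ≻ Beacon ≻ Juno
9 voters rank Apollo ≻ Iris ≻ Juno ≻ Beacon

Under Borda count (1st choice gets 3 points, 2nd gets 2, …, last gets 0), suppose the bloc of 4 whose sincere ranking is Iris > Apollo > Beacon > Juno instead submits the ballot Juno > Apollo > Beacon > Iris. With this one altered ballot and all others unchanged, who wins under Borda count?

Apollo

Borda totals with the altered ballot: Beacon 6, Iris 18, Juno 25, Apollo 41.
The winner is unchanged: still Apollo.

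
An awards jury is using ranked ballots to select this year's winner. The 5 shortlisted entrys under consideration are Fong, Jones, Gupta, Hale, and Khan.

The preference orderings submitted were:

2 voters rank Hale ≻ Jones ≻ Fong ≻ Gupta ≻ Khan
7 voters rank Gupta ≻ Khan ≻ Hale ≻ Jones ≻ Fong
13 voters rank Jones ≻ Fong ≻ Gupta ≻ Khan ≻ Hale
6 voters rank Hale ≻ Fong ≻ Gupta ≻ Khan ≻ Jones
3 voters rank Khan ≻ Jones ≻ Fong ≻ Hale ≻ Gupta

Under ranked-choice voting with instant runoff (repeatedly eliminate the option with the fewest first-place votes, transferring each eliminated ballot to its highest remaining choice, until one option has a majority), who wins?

Round 1: Jones 13, Hale 8, Gupta 7, Khan 3, Fong 0. Fong has the fewest and is eliminated.
Round 2: Jones 13, Hale 8, Gupta 7, Khan 3. Khan has the fewest and is eliminated.
Round 3: Jones 16, Hale 8, Gupta 7. Jones has a majority.

Jones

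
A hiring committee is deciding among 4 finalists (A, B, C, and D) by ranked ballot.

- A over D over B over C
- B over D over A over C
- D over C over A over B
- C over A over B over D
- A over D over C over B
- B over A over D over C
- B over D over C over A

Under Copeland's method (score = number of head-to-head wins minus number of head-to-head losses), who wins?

A

Pairwise results:
  A vs B: A wins 4–3.
  A vs C: A wins 4–3.
  A vs D: A wins 4–3.
  B vs C: B wins 4–3.
  B vs D: B wins 4–3.
  C vs D: D wins 6–1.
Copeland scores (wins − losses):
  A: 3 − 0 = 3
  B: 2 − 1 = 1
  C: 0 − 3 = -3
  D: 1 − 2 = -1
A has the best Copeland score.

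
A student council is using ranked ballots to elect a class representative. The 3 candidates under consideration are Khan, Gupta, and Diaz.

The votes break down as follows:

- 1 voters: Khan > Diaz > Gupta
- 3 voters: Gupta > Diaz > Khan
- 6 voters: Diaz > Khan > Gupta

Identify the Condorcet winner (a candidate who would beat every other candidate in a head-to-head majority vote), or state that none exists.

Head-to-head results (10 voters total):
Khan vs Gupta: Khan wins 7–3.
Khan vs Diaz: Diaz wins 9–1.
Gupta vs Diaz: Diaz wins 7–3.
Diaz beats each rival — Khan (9–1), Gupta (7–3) — so Diaz is the Condorcet winner.

Diaz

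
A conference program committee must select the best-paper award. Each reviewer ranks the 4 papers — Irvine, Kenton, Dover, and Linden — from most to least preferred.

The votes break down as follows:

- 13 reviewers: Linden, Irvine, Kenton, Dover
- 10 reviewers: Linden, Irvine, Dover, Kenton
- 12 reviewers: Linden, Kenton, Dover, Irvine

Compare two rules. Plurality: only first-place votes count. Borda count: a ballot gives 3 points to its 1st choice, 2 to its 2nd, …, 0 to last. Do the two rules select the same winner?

Yes

Plurality first-place counts: Irvine 0, Kenton 0, Dover 0, Linden 35 → Linden.
Borda totals: Irvine 46, Kenton 37, Dover 22, Linden 105 → Linden.
The two rules agree on Linden.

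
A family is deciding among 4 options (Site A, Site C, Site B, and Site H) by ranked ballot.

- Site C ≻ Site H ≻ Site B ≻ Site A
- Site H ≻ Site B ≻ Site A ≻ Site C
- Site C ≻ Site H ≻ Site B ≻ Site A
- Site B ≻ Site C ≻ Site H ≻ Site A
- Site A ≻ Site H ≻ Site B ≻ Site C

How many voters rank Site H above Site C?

Ballots ranking Site H above Site C: 2.
Ballots ranking Site C above Site H: 3.
So 2 of 5 voters prefer Site H to Site C.

2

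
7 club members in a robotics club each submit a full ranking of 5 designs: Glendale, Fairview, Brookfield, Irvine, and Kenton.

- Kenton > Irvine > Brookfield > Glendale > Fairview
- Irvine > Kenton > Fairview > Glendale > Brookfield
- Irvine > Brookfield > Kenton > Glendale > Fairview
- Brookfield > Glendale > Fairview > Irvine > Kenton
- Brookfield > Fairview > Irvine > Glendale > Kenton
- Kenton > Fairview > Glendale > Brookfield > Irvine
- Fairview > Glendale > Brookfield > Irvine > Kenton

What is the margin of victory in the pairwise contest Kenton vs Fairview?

1

Ballots ranking Kenton above Fairview: 4.
Ballots ranking Fairview above Kenton: 3.
Kenton wins 4–3, a margin of 1.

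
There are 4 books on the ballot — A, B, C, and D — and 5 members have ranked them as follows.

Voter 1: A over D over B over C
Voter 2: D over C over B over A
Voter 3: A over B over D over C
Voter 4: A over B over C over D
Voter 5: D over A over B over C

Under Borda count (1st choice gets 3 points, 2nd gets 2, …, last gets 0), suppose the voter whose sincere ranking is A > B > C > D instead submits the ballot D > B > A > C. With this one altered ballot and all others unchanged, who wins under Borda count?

D

Borda totals with the altered ballot: A 9, B 7, C 2, D 12.
The switch changes the winner from A to D.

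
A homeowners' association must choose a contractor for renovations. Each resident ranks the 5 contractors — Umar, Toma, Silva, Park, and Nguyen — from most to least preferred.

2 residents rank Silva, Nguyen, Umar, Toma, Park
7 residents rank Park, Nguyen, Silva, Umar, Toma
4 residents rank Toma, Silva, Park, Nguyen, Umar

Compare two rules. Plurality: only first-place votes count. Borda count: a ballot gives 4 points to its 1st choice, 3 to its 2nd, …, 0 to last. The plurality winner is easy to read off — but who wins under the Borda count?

Park

Plurality first-place counts: Umar 0, Toma 4, Silva 2, Park 7, Nguyen 0 → Park.
Borda totals: Umar 11, Toma 18, Silva 34, Park 36, Nguyen 31 → Park.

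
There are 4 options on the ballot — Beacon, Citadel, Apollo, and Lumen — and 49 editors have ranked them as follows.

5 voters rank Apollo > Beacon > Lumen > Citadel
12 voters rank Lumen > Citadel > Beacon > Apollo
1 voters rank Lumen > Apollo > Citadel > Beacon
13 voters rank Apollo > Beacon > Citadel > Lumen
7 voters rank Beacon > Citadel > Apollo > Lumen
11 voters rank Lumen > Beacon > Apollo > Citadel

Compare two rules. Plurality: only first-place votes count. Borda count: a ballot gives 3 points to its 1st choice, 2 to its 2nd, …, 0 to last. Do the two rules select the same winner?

No

Plurality first-place counts: Beacon 7, Citadel 0, Apollo 18, Lumen 24 → Lumen.
Borda totals: Beacon 91, Citadel 52, Apollo 74, Lumen 77 → Beacon.
The two rules disagree: plurality picks Lumen, Borda picks Beacon.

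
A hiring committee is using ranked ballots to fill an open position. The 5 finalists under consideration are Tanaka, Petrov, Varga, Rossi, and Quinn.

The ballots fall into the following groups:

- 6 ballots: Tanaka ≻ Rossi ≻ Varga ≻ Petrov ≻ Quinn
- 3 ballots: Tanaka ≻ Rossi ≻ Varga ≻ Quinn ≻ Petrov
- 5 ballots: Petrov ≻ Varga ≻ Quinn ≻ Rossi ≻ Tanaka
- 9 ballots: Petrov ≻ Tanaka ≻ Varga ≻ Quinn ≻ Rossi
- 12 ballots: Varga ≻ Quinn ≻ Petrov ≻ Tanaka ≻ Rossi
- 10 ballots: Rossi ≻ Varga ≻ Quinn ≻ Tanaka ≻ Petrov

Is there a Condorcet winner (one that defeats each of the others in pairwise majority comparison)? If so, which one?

Head-to-head results (45 voters total):
Tanaka vs Petrov: Petrov wins 26–19.
Tanaka vs Varga: Varga wins 27–18.
Tanaka vs Rossi: Tanaka wins 30–15.
Tanaka vs Quinn: Quinn wins 27–18.
Petrov vs Varga: Varga wins 31–14.
Petrov vs Rossi: Petrov wins 26–19.
Petrov vs Quinn: Quinn wins 25–20.
Varga vs Rossi: Varga wins 26–19.
Varga vs Quinn: Varga wins 45–0.
Rossi vs Quinn: Quinn wins 26–19.
Varga beats each rival — Tanaka (27–18), Petrov (31–14), Rossi (26–19), Quinn (45–0) — so Varga is the Condorcet winner.

Varga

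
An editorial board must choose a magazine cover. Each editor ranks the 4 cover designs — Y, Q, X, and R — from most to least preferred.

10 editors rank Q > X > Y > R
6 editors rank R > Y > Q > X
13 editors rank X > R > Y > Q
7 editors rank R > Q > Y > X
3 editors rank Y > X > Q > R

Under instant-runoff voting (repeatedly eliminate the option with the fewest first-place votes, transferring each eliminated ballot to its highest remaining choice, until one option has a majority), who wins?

X

Round 1: X 13, R 13, Q 10, Y 3. Y has the fewest and is eliminated.
Round 2: X 16, R 13, Q 10. Q has the fewest and is eliminated.
Round 3: X 26, R 13. X has a majority.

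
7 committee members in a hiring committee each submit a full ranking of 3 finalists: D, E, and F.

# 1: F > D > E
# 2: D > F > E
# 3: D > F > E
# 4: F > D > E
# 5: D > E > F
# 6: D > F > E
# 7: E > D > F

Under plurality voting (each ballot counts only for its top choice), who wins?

D

First-place vote totals:
  D: 4
  E: 1
  F: 2
D has the most first-place votes.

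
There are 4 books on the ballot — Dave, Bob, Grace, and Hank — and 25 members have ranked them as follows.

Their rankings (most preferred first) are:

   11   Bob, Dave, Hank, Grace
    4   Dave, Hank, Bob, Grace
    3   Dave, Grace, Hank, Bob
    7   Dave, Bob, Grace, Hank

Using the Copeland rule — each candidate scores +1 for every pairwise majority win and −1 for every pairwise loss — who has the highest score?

Dave

Pairwise results:
  Dave vs Bob: Dave wins 14–11.
  Dave vs Grace: Dave wins 25–0.
  Dave vs Hank: Dave wins 25–0.
  Bob vs Grace: Bob wins 22–3.
  Bob vs Hank: Bob wins 18–7.
  Grace vs Hank: Hank wins 15–10.
Copeland scores (wins − losses):
  Dave: 3 − 0 = 3
  Bob: 2 − 1 = 1
  Grace: 0 − 3 = -3
  Hank: 1 − 2 = -1
Dave has the best Copeland score.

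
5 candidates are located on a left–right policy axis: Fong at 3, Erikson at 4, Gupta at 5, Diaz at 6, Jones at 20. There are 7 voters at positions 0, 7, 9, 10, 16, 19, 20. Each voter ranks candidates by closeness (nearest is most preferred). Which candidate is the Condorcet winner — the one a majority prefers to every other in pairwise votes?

With single-peaked preferences on a line, the Condorcet winner is the candidate closest to the median voter.
The median voter (position 10) is closest to Diaz at 6.
Check: Diaz vs Jones — voters closer to Diaz: 4 of 7.

Diaz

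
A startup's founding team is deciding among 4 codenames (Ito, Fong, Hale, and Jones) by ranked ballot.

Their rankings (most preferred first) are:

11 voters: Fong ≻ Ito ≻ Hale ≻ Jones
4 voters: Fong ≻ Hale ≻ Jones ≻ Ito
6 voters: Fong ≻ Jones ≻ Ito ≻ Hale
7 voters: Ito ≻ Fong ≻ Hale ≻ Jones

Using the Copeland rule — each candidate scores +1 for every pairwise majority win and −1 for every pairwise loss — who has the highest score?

Pairwise results:
  Ito vs Fong: Fong wins 21–7.
  Ito vs Hale: Ito wins 24–4.
  Ito vs Jones: Ito wins 18–10.
  Fong vs Hale: Fong wins 28–0.
  Fong vs Jones: Fong wins 28–0.
  Hale vs Jones: Hale wins 22–6.
Copeland scores (wins − losses):
  Ito: 2 − 1 = 1
  Fong: 3 − 0 = 3
  Hale: 1 − 2 = -1
  Jones: 0 − 3 = -3
Fong has the best Copeland score.

Fong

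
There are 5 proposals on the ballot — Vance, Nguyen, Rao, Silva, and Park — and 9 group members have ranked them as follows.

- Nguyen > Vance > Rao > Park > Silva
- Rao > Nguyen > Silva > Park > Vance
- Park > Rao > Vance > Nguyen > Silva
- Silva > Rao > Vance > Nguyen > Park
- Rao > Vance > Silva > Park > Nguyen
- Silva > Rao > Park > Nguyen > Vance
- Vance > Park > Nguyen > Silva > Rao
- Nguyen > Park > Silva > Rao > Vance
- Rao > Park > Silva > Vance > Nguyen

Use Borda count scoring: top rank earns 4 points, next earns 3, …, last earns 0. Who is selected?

Borda scores:
  Vance: 3 + 0 + 2 + 2 + 3 + 0 + 4 + 0 + 1 = 15
  Nguyen: 4 + 3 + 1 + 1 + 0 + 1 + 2 + 4 + 0 = 16
  Rao: 2 + 4 + 3 + 3 + 4 + 3 + 0 + 1 + 4 = 24
  Silva: 0 + 2 + 0 + 4 + 2 + 4 + 1 + 2 + 2 = 17
  Park: 1 + 1 + 4 + 0 + 1 + 2 + 3 + 3 + 3 = 18
Rao has the highest total.

Rao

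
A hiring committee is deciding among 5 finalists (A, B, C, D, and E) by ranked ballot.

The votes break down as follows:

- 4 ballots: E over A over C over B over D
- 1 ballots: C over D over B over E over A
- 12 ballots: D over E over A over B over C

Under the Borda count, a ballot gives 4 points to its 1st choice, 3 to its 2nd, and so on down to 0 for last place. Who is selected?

E

Borda scores:
  A: 4·3 + 0 + 12·2 = 36
  B: 4·1 + 2 + 12·1 = 18
  C: 4·2 + 4 + 12·0 = 12
  D: 4·0 + 3 + 12·4 = 51
  E: 4·4 + 1 + 12·3 = 53
E has the highest total.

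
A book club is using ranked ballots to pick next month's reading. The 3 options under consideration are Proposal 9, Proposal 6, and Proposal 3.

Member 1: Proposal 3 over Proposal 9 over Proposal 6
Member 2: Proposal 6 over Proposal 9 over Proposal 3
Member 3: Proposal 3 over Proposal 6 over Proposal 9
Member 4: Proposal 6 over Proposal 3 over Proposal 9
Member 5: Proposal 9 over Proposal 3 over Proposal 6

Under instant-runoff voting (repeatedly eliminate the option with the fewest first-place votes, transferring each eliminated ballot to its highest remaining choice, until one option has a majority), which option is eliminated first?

Round 1: Proposal 6 2, Proposal 3 2, Proposal 9 1. Proposal 9 has the fewest and is eliminated.
Round 2: Proposal 3 3, Proposal 6 2. Proposal 3 has a majority.

Proposal 9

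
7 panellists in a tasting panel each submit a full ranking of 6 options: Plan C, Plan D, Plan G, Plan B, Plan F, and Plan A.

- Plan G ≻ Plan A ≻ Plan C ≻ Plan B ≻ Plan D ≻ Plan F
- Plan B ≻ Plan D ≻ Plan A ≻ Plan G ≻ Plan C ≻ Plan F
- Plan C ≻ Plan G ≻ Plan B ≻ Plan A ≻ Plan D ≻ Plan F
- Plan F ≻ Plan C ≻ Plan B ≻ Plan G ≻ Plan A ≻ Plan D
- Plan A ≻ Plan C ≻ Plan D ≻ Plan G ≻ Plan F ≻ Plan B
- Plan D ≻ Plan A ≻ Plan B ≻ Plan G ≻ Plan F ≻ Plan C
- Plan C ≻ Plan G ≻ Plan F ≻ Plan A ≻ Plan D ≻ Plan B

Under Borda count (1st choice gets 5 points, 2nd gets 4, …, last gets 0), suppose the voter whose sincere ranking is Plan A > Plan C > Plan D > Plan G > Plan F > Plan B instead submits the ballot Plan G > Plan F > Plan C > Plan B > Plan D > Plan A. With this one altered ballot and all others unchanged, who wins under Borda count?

Borda totals with the altered ballot: Plan C 21, Plan D 13, Plan G 24, Plan B 18, Plan F 13, Plan A 16.
The switch changes the winner from Plan C to Plan G.

Plan G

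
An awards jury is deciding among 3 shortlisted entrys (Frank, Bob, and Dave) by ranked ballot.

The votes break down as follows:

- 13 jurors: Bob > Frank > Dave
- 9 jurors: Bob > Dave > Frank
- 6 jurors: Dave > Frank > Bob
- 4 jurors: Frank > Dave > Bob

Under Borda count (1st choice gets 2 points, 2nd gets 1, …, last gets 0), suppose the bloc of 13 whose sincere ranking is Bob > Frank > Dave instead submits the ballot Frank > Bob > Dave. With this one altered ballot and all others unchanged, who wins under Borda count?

Frank

Borda totals with the altered ballot: Frank 40, Bob 31, Dave 25.
The switch changes the winner from Bob to Frank.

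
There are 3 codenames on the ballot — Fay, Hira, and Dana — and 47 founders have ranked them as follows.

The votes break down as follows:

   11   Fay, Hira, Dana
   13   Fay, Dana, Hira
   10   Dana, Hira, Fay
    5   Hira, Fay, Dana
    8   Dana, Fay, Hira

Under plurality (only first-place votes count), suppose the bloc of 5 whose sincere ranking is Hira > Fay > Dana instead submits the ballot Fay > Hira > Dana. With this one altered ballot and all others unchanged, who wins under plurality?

First-place totals with the altered ballot: Fay 29, Hira 0, Dana 18.
The winner is unchanged: still Fay.

Fay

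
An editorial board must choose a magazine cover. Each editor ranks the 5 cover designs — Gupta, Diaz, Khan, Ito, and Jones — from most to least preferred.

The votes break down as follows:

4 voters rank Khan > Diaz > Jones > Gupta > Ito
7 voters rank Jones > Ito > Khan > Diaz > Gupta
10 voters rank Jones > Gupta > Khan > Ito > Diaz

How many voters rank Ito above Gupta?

Ballots ranking Ito above Gupta: 7.
Ballots ranking Gupta above Ito: 4+10 = 14.
So 7 of 21 voters prefer Ito to Gupta.

7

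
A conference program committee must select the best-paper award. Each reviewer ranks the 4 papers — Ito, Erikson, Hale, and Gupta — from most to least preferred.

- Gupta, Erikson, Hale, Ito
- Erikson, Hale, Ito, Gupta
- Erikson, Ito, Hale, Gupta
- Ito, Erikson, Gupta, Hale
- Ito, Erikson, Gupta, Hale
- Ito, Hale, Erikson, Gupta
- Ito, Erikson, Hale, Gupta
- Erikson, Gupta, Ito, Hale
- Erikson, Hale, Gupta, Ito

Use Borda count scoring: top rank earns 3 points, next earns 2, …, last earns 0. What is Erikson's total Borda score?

21

Borda scores:
  Ito: 0 + 1 + 2 + 3 + 3 + 3 + 3 + 1 + 0 = 16
  Erikson: 2 + 3 + 3 + 2 + 2 + 1 + 2 + 3 + 3 = 21
  Hale: 1 + 2 + 1 + 0 + 0 + 2 + 1 + 0 + 2 = 9
  Gupta: 3 + 0 + 0 + 1 + 1 + 0 + 0 + 2 + 1 = 8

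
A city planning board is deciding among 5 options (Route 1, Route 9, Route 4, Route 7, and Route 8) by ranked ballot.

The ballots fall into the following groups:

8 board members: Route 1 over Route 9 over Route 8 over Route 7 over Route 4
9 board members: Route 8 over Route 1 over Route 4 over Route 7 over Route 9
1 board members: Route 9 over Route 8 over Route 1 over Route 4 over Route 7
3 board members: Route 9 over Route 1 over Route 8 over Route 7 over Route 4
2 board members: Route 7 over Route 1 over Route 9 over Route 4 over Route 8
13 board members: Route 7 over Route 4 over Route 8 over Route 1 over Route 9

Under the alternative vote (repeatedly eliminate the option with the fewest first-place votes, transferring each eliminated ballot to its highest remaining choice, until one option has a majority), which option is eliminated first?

Round 1: Route 7 15, Route 8 9, Route 1 8, Route 9 4, Route 4 0. Route 4 has the fewest and is eliminated.
Round 2: Route 7 15, Route 8 9, Route 1 8, Route 9 4. Route 9 has the fewest and is eliminated.
Round 3: Route 7 15, Route 1 11, Route 8 10. Route 8 has the fewest and is eliminated.
Round 4: Route 1 21, Route 7 15. Route 1 has a majority.

Route 4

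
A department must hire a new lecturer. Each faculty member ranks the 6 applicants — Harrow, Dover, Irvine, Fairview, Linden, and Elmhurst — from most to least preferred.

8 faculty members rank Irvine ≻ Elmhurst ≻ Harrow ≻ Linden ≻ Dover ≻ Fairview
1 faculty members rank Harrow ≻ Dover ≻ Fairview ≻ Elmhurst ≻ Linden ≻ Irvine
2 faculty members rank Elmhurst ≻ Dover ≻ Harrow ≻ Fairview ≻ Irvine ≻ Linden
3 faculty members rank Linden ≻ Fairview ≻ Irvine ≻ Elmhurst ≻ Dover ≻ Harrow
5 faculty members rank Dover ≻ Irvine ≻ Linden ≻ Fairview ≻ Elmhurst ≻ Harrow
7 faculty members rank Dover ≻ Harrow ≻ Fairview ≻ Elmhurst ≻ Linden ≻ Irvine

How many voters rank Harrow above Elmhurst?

8

Ballots ranking Harrow above Elmhurst: 1+7 = 8.
Ballots ranking Elmhurst above Harrow: 8+2+3+5 = 18.
So 8 of 26 voters prefer Harrow to Elmhurst.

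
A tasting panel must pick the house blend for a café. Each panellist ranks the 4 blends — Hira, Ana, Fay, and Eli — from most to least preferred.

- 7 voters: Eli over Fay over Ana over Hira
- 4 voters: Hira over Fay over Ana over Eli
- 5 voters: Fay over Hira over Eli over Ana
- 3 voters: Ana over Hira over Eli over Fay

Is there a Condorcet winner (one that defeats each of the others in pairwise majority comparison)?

Head-to-head results (19 voters total):
Hira vs Ana: Ana wins 10–9.
Hira vs Fay: Fay wins 12–7.
Hira vs Eli: Hira wins 12–7.
Ana vs Fay: Fay wins 16–3.
Ana vs Eli: Eli wins 12–7.
Fay vs Eli: Eli wins 10–9.
No candidate beats all others: Hira beats Eli beats Ana beats Hira, a majority cycle.

No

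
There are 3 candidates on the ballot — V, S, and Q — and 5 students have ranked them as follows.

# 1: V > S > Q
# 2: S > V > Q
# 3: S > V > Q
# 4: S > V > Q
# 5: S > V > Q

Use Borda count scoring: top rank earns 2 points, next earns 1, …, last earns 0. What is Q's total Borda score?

0

Borda scores:
  V: 2 + 1 + 1 + 1 + 1 = 6
  S: 1 + 2 + 2 + 2 + 2 = 9
  Q: 0 + 0 + 0 + 0 + 0 = 0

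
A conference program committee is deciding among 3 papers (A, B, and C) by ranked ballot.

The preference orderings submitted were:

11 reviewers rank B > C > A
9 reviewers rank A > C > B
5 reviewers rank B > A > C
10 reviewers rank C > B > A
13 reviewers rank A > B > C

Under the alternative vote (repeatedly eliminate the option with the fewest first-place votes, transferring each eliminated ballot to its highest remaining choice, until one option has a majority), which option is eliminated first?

Round 1: A 22, B 16, C 10. C has the fewest and is eliminated.
Round 2: B 26, A 22. B has a majority.

C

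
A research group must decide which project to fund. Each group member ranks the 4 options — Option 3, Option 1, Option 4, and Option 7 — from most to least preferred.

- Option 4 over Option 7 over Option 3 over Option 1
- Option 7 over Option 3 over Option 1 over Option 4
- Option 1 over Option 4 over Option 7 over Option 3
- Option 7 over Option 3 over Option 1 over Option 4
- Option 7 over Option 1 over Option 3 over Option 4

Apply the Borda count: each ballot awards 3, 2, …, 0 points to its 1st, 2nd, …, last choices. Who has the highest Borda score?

Borda scores:
  Option 3: 1 + 2 + 0 + 2 + 1 = 6
  Option 1: 0 + 1 + 3 + 1 + 2 = 7
  Option 4: 3 + 0 + 2 + 0 + 0 = 5
  Option 7: 2 + 3 + 1 + 3 + 3 = 12
Option 7 has the highest total.

Option 7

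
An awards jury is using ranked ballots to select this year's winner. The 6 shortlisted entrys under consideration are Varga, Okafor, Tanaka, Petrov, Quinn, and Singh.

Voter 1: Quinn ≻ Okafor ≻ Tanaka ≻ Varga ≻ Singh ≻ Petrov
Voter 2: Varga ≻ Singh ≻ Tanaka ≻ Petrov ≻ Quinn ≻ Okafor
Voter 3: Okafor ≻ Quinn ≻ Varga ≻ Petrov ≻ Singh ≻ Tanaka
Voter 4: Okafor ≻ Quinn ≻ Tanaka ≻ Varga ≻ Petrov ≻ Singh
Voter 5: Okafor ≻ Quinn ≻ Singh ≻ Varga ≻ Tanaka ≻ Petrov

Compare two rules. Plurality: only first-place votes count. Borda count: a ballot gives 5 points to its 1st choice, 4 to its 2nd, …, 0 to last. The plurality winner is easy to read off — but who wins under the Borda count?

Plurality first-place counts: Varga 1, Okafor 3, Tanaka 0, Petrov 0, Quinn 1, Singh 0 → Okafor.
Borda totals: Varga 14, Okafor 19, Tanaka 10, Petrov 5, Quinn 18, Singh 9 → Okafor.

Okafor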